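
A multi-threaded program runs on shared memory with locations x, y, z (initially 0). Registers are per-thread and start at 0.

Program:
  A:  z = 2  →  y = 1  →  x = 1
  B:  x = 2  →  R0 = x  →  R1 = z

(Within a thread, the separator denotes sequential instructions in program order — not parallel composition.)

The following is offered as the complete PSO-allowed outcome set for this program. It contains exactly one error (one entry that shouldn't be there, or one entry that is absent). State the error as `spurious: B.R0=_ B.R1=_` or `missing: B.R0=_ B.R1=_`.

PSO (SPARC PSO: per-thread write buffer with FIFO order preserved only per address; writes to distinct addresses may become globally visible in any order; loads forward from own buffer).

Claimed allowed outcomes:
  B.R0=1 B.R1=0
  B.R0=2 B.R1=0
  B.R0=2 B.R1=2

missing: B.R0=1 B.R1=2

outcome vector order: (B.R0,B.R1)
[PSO] allowed = {(1,0) (1,2) (2,0) (2,2)}
PSO∖claimed = {(1,2)}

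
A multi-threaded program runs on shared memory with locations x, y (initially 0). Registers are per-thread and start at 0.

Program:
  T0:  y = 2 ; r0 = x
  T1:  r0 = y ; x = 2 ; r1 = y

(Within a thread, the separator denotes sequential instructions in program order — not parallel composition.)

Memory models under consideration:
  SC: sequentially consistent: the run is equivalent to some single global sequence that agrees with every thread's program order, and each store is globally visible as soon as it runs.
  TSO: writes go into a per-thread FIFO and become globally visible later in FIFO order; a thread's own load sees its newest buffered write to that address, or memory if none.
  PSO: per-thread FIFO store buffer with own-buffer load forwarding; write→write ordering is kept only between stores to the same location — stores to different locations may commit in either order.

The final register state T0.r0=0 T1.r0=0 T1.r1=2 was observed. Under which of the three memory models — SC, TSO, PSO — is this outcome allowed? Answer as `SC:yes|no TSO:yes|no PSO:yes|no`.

outcome vector order: (T0.r0,T1.r0,T1.r1)
[SC] allowed = {(0,0,2) (0,2,2) (2,0,0) (2,0,2) (2,2,2)}
[TSO] allowed = {(0,0,0) (0,0,2) (0,2,2) (2,0,0) (2,0,2) (2,2,2)}
[PSO] allowed = {(0,0,0) (0,0,2) (0,2,2) (2,0,0) (2,0,2) (2,2,2)}
target (0,0,2) ∈ {SC,TSO,PSO}

SC:yes TSO:yes PSO:yes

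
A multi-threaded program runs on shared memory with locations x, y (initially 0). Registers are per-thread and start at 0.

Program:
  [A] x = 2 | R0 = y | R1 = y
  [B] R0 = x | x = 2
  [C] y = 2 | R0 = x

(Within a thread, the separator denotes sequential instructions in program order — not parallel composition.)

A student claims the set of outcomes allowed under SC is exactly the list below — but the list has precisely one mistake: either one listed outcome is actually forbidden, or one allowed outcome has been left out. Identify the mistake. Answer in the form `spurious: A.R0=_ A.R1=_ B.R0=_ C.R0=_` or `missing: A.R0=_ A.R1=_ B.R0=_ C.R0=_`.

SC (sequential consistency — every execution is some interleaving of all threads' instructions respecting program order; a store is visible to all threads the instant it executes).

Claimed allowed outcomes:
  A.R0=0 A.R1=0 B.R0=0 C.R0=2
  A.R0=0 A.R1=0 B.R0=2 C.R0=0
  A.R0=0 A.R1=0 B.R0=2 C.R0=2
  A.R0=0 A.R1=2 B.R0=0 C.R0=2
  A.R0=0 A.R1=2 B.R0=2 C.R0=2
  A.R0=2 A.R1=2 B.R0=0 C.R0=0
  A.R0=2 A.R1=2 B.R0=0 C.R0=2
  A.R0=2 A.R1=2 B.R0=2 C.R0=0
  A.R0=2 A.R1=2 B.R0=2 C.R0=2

spurious: A.R0=0 A.R1=0 B.R0=2 C.R0=0

outcome vector order: (A.R0,A.R1,B.R0,C.R0)
SC (8): 0002, 0022, 0202, 0222, 2200, 2202, 2220, 2222
claimed∖SC = {0020}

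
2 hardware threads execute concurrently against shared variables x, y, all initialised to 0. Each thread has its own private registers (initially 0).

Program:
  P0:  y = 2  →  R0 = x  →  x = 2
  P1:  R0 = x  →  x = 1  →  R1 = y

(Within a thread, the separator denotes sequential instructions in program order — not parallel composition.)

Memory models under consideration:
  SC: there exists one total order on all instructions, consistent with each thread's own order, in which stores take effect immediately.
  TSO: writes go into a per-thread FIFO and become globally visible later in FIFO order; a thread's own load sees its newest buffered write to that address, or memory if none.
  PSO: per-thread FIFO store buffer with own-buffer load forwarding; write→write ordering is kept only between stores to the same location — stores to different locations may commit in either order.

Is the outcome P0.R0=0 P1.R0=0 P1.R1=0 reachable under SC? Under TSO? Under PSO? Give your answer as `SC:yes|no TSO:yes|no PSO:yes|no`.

SC:no TSO:yes PSO:yes

outcome vector order: (P0.R0,P1.R0,P1.R1)
SC (4): 002 022 100 102
TSO (5): 000 002 022 100 102
PSO (6): 000 002 020 022 100 102
target 000 ∈ {TSO,PSO}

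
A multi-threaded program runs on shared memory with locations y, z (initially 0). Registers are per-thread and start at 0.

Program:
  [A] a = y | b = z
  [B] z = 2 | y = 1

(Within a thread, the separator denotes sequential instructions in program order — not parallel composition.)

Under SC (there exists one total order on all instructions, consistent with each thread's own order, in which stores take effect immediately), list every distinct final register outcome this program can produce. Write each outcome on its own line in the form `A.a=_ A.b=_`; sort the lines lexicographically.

A.a=0 A.b=0
A.a=0 A.b=2
A.a=1 A.b=2

outcome vector order: (A.a,A.b)
|SC outcomes| = 3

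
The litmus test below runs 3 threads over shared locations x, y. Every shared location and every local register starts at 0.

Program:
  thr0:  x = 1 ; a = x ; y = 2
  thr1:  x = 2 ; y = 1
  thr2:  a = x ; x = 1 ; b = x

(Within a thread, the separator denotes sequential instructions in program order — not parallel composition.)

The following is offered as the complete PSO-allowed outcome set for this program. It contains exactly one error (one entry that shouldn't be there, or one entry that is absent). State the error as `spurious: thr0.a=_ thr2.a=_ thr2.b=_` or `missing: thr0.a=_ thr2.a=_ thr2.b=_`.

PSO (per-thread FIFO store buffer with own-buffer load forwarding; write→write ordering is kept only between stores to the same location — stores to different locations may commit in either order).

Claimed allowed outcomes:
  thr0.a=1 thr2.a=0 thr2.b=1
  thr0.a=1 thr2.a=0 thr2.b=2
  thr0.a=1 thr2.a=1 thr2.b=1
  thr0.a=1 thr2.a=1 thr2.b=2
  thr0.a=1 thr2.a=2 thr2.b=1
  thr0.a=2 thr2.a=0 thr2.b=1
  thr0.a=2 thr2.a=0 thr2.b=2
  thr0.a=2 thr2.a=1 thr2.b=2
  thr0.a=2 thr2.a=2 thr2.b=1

outcome vector order: (thr0.a,thr2.a,thr2.b)
under PSO → <1 0 1>; <1 0 2>; <1 1 1>; <1 1 2>; <1 2 1>; <2 0 1>; <2 0 2>; <2 1 1>; <2 1 2>; <2 2 1>
PSO∖claimed = {<2 1 1>}

missing: thr0.a=2 thr2.a=1 thr2.b=1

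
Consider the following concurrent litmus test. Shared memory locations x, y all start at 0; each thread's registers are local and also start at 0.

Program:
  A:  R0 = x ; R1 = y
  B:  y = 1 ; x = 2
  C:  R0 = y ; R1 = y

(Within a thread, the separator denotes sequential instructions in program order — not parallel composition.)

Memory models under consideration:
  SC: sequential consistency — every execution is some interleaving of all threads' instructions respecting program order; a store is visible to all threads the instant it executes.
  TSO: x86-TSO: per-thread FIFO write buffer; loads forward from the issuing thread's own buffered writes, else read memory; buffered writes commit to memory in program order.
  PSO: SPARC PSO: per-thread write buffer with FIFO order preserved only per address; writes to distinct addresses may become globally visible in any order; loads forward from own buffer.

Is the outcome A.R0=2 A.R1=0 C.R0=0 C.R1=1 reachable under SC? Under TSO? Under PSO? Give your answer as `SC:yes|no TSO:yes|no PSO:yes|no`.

outcome vector order: (A.R0,A.R1,C.R0,C.R1)
[SC] allowed = {(0,0,0,0); (0,0,0,1); (0,0,1,1); (0,1,0,0); (0,1,0,1); (0,1,1,1); (2,1,0,0); (2,1,0,1); (2,1,1,1)}
[TSO] allowed = {(0,0,0,0); (0,0,0,1); (0,0,1,1); (0,1,0,0); (0,1,0,1); (0,1,1,1); (2,1,0,0); (2,1,0,1); (2,1,1,1)}
[PSO] allowed = {(0,0,0,0); (0,0,0,1); (0,0,1,1); (0,1,0,0); (0,1,0,1); (0,1,1,1); (2,0,0,0); (2,0,0,1); (2,0,1,1); (2,1,0,0); (2,1,0,1); (2,1,1,1)}
target (2,0,0,1) ∈ {PSO}

SC:no TSO:no PSO:yes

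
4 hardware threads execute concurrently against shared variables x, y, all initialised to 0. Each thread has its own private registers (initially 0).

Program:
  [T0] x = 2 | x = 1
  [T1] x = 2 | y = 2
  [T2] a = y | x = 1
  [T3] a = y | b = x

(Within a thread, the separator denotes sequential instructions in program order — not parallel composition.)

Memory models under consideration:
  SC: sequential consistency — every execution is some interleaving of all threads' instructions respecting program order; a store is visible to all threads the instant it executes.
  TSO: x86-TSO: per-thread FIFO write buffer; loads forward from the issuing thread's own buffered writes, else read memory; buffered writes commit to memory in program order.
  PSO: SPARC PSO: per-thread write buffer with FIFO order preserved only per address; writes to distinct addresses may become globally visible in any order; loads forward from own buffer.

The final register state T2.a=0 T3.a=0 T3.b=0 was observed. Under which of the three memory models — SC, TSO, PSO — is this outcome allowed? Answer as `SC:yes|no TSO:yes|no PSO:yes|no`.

SC:yes TSO:yes PSO:yes

outcome vector order: (T2.a,T3.a,T3.b)
[SC] allowed = {(0,0,0); (0,0,1); (0,0,2); (0,2,1); (0,2,2); (2,0,0); (2,0,1); (2,0,2); (2,2,1); (2,2,2)}
[TSO] allowed = {(0,0,0); (0,0,1); (0,0,2); (0,2,1); (0,2,2); (2,0,0); (2,0,1); (2,0,2); (2,2,1); (2,2,2)}
[PSO] allowed = {(0,0,0); (0,0,1); (0,0,2); (0,2,0); (0,2,1); (0,2,2); (2,0,0); (2,0,1); (2,0,2); (2,2,0); (2,2,1); (2,2,2)}
target (0,0,0) ∈ {SC,TSO,PSO}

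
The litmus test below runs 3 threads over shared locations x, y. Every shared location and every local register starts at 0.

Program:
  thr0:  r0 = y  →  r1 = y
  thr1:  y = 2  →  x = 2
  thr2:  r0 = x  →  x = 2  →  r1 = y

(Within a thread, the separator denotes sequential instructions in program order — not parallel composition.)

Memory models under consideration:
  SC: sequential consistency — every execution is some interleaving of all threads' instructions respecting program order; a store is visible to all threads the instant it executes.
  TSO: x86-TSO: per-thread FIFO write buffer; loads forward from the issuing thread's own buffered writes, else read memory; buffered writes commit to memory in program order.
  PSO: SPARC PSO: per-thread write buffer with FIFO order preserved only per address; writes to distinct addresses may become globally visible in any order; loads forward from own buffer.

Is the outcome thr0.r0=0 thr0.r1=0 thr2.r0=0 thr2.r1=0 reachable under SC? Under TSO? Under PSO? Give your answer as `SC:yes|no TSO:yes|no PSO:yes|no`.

outcome vector order: (thr0.r0,thr0.r1,thr2.r0,thr2.r1)
[SC] allowed = {<0 0 0 0>, <0 0 0 2>, <0 0 2 2>, <0 2 0 0>, <0 2 0 2>, <0 2 2 2>, <2 2 0 0>, <2 2 0 2>, <2 2 2 2>}
[TSO] allowed = {<0 0 0 0>, <0 0 0 2>, <0 0 2 2>, <0 2 0 0>, <0 2 0 2>, <0 2 2 2>, <2 2 0 0>, <2 2 0 2>, <2 2 2 2>}
[PSO] allowed = {<0 0 0 0>, <0 0 0 2>, <0 0 2 0>, <0 0 2 2>, <0 2 0 0>, <0 2 0 2>, <0 2 2 0>, <0 2 2 2>, <2 2 0 0>, <2 2 0 2>, <2 2 2 0>, <2 2 2 2>}
target <0 0 0 0> ∈ {SC,TSO,PSO}

SC:yes TSO:yes PSO:yes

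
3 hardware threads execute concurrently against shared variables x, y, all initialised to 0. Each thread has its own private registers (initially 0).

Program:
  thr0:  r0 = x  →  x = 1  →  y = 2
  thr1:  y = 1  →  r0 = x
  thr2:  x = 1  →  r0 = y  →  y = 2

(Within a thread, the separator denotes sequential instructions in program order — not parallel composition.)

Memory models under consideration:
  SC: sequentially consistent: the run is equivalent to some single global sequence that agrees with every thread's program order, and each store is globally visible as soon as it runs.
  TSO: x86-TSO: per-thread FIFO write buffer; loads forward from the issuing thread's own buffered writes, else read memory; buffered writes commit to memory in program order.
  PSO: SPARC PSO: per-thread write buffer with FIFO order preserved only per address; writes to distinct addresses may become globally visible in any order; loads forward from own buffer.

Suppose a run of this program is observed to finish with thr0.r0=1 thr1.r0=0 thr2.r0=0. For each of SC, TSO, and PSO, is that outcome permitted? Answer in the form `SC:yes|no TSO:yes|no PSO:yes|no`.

SC:no TSO:yes PSO:yes

outcome vector order: (thr0.r0,thr1.r0,thr2.r0)
SC: 10 outcomes — {(0,0,1) (0,0,2) (0,1,0) (0,1,1) (0,1,2) (1,0,1) (1,0,2) (1,1,0) (1,1,1) (1,1,2)}
TSO: 12 outcomes — {(0,0,0) (0,0,1) (0,0,2) (0,1,0) (0,1,1) (0,1,2) (1,0,0) (1,0,1) (1,0,2) (1,1,0) (1,1,1) (1,1,2)}
PSO: 12 outcomes — {(0,0,0) (0,0,1) (0,0,2) (0,1,0) (0,1,1) (0,1,2) (1,0,0) (1,0,1) (1,0,2) (1,1,0) (1,1,1) (1,1,2)}
target (1,0,0) ∈ {TSO,PSO}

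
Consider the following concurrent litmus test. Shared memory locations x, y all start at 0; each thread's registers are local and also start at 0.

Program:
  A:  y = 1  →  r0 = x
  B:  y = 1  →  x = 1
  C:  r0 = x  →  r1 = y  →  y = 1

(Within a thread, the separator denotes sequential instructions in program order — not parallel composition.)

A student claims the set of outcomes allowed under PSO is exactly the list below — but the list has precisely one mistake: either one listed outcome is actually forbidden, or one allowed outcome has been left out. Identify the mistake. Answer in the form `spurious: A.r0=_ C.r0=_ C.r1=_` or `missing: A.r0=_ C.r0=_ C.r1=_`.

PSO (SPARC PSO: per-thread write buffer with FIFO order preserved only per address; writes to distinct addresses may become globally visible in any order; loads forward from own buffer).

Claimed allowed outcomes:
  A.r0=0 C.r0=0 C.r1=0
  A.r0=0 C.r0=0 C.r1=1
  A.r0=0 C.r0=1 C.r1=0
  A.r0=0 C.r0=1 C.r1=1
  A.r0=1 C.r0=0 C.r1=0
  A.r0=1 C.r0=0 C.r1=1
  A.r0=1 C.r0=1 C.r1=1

missing: A.r0=1 C.r0=1 C.r1=0

outcome vector order: (A.r0,C.r0,C.r1)
PSO: 8 outcomes — {(0,0,0), (0,0,1), (0,1,0), (0,1,1), (1,0,0), (1,0,1), (1,1,0), (1,1,1)}
PSO∖claimed = {(1,1,0)}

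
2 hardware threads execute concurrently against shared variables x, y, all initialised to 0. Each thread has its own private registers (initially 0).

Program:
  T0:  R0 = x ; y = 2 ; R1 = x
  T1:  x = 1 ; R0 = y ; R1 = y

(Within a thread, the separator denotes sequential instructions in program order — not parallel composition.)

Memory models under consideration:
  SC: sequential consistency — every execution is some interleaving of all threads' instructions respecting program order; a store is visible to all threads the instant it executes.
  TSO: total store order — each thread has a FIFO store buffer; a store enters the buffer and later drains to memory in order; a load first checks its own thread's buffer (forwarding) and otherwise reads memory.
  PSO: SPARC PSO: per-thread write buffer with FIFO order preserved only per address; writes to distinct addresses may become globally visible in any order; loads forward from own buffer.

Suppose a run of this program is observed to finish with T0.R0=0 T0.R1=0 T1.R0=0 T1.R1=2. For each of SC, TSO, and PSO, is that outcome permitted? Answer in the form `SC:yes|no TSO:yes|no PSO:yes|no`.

outcome vector order: (T0.R0,T0.R1,T1.R0,T1.R1)
SC (7): 0022, 0100, 0102, 0122, 1100, 1102, 1122
TSO (9): 0000, 0002, 0022, 0100, 0102, 0122, 1100, 1102, 1122
PSO (9): 0000, 0002, 0022, 0100, 0102, 0122, 1100, 1102, 1122
target 0002 ∈ {TSO,PSO}

SC:no TSO:yes PSO:yes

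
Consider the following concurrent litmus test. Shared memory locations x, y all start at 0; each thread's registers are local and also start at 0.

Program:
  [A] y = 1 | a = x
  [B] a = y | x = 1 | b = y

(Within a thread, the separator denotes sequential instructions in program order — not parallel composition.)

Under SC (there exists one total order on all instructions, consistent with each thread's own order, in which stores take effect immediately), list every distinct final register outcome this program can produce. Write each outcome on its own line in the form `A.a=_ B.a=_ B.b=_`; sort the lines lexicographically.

A.a=0 B.a=0 B.b=1
A.a=0 B.a=1 B.b=1
A.a=1 B.a=0 B.b=0
A.a=1 B.a=0 B.b=1
A.a=1 B.a=1 B.b=1

outcome vector order: (A.a,B.a,B.b)
|SC outcomes| = 5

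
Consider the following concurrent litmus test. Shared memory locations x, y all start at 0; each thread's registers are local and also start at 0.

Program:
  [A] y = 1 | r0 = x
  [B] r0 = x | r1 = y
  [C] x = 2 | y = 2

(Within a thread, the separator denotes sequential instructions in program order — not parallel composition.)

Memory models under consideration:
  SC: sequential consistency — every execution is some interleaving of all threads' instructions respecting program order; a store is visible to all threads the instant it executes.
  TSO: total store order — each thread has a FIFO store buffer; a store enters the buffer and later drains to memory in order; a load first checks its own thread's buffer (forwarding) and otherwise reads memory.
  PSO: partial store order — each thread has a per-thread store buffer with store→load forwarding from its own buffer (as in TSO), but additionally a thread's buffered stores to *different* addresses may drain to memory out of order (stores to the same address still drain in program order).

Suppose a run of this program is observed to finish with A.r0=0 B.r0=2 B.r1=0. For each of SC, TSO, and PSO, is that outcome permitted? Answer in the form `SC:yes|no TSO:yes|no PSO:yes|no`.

outcome vector order: (A.r0,B.r0,B.r1)
[SC] allowed = {<0 0 0>; <0 0 1>; <0 0 2>; <0 2 1>; <0 2 2>; <2 0 0>; <2 0 1>; <2 0 2>; <2 2 0>; <2 2 1>; <2 2 2>}
[TSO] allowed = {<0 0 0>; <0 0 1>; <0 0 2>; <0 2 0>; <0 2 1>; <0 2 2>; <2 0 0>; <2 0 1>; <2 0 2>; <2 2 0>; <2 2 1>; <2 2 2>}
[PSO] allowed = {<0 0 0>; <0 0 1>; <0 0 2>; <0 2 0>; <0 2 1>; <0 2 2>; <2 0 0>; <2 0 1>; <2 0 2>; <2 2 0>; <2 2 1>; <2 2 2>}
target <0 2 0> ∈ {TSO,PSO}

SC:no TSO:yes PSO:yes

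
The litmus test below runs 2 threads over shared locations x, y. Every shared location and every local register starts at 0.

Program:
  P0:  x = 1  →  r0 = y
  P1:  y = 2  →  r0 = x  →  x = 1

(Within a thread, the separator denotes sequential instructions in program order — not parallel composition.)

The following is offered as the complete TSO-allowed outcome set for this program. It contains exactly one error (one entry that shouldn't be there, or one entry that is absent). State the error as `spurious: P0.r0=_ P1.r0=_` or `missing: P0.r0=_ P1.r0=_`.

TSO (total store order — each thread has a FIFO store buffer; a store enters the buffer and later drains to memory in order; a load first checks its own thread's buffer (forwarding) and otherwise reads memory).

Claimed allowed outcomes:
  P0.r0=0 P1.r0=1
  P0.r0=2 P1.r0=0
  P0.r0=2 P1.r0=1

outcome vector order: (P0.r0,P1.r0)
TSO (4): (0,0), (0,1), (2,0), (2,1)
TSO∖claimed = {(0,0)}

missing: P0.r0=0 P1.r0=0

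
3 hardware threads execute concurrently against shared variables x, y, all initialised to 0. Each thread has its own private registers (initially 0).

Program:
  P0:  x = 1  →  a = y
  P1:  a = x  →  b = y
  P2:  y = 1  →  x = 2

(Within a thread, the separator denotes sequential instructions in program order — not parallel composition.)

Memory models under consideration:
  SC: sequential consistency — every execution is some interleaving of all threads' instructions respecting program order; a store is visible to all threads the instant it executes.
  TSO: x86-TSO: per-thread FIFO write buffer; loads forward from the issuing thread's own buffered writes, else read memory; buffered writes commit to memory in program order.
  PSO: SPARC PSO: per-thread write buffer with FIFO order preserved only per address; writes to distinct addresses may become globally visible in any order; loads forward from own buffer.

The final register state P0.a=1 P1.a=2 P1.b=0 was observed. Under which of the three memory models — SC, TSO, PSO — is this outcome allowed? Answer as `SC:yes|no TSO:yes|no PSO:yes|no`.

outcome vector order: (P0.a,P1.a,P1.b)
[SC] allowed = {<0 0 0>, <0 0 1>, <0 1 0>, <0 1 1>, <0 2 1>, <1 0 0>, <1 0 1>, <1 1 0>, <1 1 1>, <1 2 1>}
[TSO] allowed = {<0 0 0>, <0 0 1>, <0 1 0>, <0 1 1>, <0 2 1>, <1 0 0>, <1 0 1>, <1 1 0>, <1 1 1>, <1 2 1>}
[PSO] allowed = {<0 0 0>, <0 0 1>, <0 1 0>, <0 1 1>, <0 2 0>, <0 2 1>, <1 0 0>, <1 0 1>, <1 1 0>, <1 1 1>, <1 2 0>, <1 2 1>}
target <1 2 0> ∈ {PSO}

SC:no TSO:no PSO:yes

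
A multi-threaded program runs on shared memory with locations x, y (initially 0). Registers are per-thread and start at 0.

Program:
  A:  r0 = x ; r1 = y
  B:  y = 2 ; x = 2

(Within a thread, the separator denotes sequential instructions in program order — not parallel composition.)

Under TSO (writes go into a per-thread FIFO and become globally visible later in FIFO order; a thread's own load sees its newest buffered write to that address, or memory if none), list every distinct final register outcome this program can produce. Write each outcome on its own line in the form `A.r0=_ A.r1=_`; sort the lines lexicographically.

A.r0=0 A.r1=0
A.r0=0 A.r1=2
A.r0=2 A.r1=2

outcome vector order: (A.r0,A.r1)
|TSO outcomes| = 3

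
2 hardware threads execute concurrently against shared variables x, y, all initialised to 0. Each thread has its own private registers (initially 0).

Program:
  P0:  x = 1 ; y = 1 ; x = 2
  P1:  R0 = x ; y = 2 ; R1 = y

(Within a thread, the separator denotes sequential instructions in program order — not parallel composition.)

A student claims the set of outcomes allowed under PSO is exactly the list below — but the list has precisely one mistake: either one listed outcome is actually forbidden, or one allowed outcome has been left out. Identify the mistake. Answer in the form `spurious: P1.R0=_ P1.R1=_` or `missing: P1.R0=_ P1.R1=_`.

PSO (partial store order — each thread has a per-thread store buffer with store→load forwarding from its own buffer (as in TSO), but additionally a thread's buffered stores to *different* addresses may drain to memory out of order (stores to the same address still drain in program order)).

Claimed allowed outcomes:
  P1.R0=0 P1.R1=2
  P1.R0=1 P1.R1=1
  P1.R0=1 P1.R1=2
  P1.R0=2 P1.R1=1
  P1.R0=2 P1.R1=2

outcome vector order: (P1.R0,P1.R1)
PSO (6): (0,1), (0,2), (1,1), (1,2), (2,1), (2,2)
PSO∖claimed = {(0,1)}

missing: P1.R0=0 P1.R1=1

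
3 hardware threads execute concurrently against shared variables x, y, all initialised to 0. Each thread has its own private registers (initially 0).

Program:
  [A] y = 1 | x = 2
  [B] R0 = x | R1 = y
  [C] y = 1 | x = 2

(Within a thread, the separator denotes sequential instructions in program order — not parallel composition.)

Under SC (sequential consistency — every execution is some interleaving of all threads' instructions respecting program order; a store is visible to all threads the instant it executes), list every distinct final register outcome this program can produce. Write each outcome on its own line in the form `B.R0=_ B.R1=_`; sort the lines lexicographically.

B.R0=0 B.R1=0
B.R0=0 B.R1=1
B.R0=2 B.R1=1

outcome vector order: (B.R0,B.R1)
|SC outcomes| = 3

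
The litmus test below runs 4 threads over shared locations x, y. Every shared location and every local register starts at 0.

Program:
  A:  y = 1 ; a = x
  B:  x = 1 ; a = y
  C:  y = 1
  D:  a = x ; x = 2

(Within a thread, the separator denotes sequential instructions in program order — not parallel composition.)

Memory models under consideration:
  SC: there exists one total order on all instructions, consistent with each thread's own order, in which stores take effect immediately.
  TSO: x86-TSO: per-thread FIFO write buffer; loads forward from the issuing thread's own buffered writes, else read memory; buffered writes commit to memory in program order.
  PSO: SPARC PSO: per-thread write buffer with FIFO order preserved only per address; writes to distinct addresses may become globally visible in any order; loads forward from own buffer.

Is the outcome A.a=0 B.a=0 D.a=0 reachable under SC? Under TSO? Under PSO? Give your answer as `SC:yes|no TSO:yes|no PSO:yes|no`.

SC:no TSO:yes PSO:yes

outcome vector order: (A.a,B.a,D.a)
SC: 10 outcomes — {(0,1,0), (0,1,1), (1,0,0), (1,0,1), (1,1,0), (1,1,1), (2,0,0), (2,0,1), (2,1,0), (2,1,1)}
TSO: 12 outcomes — {(0,0,0), (0,0,1), (0,1,0), (0,1,1), (1,0,0), (1,0,1), (1,1,0), (1,1,1), (2,0,0), (2,0,1), (2,1,0), (2,1,1)}
PSO: 12 outcomes — {(0,0,0), (0,0,1), (0,1,0), (0,1,1), (1,0,0), (1,0,1), (1,1,0), (1,1,1), (2,0,0), (2,0,1), (2,1,0), (2,1,1)}
target (0,0,0) ∈ {TSO,PSO}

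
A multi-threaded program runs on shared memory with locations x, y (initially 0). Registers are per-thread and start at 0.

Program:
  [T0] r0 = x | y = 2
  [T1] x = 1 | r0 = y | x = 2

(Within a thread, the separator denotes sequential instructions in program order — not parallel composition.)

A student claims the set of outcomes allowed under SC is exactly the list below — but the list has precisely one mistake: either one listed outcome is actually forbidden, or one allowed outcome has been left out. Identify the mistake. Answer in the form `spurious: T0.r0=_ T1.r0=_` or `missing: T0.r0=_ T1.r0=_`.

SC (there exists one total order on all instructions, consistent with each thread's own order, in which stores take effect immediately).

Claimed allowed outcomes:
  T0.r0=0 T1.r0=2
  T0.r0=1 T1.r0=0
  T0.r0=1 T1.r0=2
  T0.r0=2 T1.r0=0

missing: T0.r0=0 T1.r0=0

outcome vector order: (T0.r0,T1.r0)
[SC] allowed = {0/0; 0/2; 1/0; 1/2; 2/0}
SC∖claimed = {0/0}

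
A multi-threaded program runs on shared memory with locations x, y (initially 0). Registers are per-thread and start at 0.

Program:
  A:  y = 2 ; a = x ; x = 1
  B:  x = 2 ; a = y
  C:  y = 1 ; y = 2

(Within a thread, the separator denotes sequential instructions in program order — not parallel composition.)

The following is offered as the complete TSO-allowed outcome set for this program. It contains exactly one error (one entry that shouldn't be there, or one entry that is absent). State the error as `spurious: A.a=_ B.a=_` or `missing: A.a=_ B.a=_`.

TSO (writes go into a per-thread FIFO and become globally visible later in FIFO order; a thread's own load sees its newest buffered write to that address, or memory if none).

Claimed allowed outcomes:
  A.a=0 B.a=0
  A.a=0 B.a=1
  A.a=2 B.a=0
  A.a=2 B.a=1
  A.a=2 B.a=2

missing: A.a=0 B.a=2

outcome vector order: (A.a,B.a)
TSO: 6 outcomes — {00; 01; 02; 20; 21; 22}
TSO∖claimed = {02}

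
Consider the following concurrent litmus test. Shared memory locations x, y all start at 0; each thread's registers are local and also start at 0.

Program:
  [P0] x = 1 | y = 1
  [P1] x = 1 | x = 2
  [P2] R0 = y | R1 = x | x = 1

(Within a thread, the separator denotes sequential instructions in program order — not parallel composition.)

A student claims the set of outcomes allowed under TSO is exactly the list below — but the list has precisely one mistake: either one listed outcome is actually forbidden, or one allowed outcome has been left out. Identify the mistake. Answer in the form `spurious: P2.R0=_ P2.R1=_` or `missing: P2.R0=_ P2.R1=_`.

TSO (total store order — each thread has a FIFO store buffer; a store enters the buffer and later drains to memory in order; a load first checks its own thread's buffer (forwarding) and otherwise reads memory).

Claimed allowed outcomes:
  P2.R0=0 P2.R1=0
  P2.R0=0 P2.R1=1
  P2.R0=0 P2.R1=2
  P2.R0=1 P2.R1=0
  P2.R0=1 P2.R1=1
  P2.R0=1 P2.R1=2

spurious: P2.R0=1 P2.R1=0

outcome vector order: (P2.R0,P2.R1)
[TSO] allowed = {(0,0), (0,1), (0,2), (1,1), (1,2)}
claimed∖TSO = {(1,0)}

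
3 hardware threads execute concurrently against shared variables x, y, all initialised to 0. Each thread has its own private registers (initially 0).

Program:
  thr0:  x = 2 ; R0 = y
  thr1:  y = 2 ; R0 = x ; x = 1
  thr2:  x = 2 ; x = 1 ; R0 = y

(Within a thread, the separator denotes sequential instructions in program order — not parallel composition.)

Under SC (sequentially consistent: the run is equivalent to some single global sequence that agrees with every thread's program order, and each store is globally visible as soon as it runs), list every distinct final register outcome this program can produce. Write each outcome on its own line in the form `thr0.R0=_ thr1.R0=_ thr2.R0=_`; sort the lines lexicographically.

outcome vector order: (thr0.R0,thr1.R0,thr2.R0)
|SC outcomes| = 9

thr0.R0=0 thr1.R0=1 thr2.R0=0
thr0.R0=0 thr1.R0=1 thr2.R0=2
thr0.R0=0 thr1.R0=2 thr2.R0=0
thr0.R0=0 thr1.R0=2 thr2.R0=2
thr0.R0=2 thr1.R0=0 thr2.R0=2
thr0.R0=2 thr1.R0=1 thr2.R0=0
thr0.R0=2 thr1.R0=1 thr2.R0=2
thr0.R0=2 thr1.R0=2 thr2.R0=0
thr0.R0=2 thr1.R0=2 thr2.R0=2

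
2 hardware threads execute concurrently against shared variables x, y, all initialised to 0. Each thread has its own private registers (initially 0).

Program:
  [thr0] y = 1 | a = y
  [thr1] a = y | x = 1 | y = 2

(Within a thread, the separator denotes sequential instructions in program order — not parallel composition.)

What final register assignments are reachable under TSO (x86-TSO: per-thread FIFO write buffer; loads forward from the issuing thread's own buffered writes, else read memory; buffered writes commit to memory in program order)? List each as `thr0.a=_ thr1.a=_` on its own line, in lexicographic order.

outcome vector order: (thr0.a,thr1.a)
|TSO outcomes| = 4

thr0.a=1 thr1.a=0
thr0.a=1 thr1.a=1
thr0.a=2 thr1.a=0
thr0.a=2 thr1.a=1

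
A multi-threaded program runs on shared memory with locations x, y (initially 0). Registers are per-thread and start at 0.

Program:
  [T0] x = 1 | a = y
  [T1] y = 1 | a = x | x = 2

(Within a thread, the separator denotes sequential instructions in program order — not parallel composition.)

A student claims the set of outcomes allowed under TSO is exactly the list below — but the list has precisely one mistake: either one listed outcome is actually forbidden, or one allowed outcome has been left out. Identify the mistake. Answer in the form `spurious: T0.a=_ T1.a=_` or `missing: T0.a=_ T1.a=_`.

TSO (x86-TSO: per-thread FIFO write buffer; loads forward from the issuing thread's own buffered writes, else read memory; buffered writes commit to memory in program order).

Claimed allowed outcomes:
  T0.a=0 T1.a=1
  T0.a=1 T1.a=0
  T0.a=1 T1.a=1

missing: T0.a=0 T1.a=0

outcome vector order: (T0.a,T1.a)
TSO (4): (0,0) (0,1) (1,0) (1,1)
TSO∖claimed = {(0,0)}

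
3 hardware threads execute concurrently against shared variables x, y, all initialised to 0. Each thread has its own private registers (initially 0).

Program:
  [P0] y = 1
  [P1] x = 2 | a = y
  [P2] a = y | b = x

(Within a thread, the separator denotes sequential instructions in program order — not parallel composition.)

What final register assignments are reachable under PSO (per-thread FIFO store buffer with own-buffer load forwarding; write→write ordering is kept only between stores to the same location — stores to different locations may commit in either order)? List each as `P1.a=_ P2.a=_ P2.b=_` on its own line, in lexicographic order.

P1.a=0 P2.a=0 P2.b=0
P1.a=0 P2.a=0 P2.b=2
P1.a=0 P2.a=1 P2.b=0
P1.a=0 P2.a=1 P2.b=2
P1.a=1 P2.a=0 P2.b=0
P1.a=1 P2.a=0 P2.b=2
P1.a=1 P2.a=1 P2.b=0
P1.a=1 P2.a=1 P2.b=2

outcome vector order: (P1.a,P2.a,P2.b)
|PSO outcomes| = 8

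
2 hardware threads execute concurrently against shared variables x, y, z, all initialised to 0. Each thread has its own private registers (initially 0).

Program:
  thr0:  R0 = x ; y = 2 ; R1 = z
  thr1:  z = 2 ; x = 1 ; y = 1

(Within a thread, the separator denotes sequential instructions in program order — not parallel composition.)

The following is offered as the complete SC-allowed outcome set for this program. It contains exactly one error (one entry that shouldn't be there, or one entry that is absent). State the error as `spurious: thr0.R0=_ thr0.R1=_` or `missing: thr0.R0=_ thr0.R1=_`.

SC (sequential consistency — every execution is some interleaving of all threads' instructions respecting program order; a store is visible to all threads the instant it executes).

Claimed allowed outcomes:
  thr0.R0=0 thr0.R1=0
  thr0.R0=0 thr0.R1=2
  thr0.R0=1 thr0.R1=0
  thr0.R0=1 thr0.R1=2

spurious: thr0.R0=1 thr0.R1=0

outcome vector order: (thr0.R0,thr0.R1)
SC: 3 outcomes — {0/0, 0/2, 1/2}
claimed∖SC = {1/0}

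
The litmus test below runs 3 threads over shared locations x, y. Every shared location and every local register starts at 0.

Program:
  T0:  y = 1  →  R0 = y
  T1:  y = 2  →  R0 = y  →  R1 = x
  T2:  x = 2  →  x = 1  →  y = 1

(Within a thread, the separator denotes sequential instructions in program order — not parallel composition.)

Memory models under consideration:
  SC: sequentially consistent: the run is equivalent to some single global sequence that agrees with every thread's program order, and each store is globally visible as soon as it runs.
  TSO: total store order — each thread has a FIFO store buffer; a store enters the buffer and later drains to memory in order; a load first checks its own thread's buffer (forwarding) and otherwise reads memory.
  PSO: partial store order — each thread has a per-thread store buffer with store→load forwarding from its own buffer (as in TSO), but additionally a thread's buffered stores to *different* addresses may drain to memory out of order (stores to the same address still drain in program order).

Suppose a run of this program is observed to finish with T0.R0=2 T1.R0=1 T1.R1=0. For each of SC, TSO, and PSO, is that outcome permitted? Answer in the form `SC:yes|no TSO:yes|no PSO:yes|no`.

outcome vector order: (T0.R0,T1.R0,T1.R1)
SC (10): 110; 111; 112; 120; 121; 122; 211; 220; 221; 222
TSO (10): 110; 111; 112; 120; 121; 122; 211; 220; 221; 222
PSO (12): 110; 111; 112; 120; 121; 122; 210; 211; 212; 220; 221; 222
target 210 ∈ {PSO}

SC:no TSO:no PSO:yes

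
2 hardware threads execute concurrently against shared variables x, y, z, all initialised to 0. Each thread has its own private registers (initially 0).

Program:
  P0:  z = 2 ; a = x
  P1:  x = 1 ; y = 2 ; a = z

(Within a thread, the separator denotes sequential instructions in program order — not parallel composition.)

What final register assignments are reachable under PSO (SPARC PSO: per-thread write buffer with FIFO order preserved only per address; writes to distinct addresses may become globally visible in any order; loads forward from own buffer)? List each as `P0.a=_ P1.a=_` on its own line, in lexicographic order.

P0.a=0 P1.a=0
P0.a=0 P1.a=2
P0.a=1 P1.a=0
P0.a=1 P1.a=2

outcome vector order: (P0.a,P1.a)
|PSO outcomes| = 4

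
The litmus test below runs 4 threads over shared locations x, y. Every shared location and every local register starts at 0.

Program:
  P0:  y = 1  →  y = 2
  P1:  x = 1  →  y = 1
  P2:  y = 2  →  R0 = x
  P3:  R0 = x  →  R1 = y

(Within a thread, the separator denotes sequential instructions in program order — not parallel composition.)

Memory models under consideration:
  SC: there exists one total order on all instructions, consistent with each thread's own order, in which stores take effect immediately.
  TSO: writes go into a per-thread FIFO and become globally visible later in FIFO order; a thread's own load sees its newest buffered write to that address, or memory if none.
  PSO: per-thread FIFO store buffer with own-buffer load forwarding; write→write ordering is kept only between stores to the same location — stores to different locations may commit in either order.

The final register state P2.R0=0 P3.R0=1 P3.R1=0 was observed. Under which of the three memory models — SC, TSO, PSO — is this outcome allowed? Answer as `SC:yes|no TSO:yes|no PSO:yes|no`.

outcome vector order: (P2.R0,P3.R0,P3.R1)
SC (11): (0,0,0), (0,0,1), (0,0,2), (0,1,1), (0,1,2), (1,0,0), (1,0,1), (1,0,2), (1,1,0), (1,1,1), (1,1,2)
TSO (12): (0,0,0), (0,0,1), (0,0,2), (0,1,0), (0,1,1), (0,1,2), (1,0,0), (1,0,1), (1,0,2), (1,1,0), (1,1,1), (1,1,2)
PSO (12): (0,0,0), (0,0,1), (0,0,2), (0,1,0), (0,1,1), (0,1,2), (1,0,0), (1,0,1), (1,0,2), (1,1,0), (1,1,1), (1,1,2)
target (0,1,0) ∈ {TSO,PSO}

SC:no TSO:yes PSO:yes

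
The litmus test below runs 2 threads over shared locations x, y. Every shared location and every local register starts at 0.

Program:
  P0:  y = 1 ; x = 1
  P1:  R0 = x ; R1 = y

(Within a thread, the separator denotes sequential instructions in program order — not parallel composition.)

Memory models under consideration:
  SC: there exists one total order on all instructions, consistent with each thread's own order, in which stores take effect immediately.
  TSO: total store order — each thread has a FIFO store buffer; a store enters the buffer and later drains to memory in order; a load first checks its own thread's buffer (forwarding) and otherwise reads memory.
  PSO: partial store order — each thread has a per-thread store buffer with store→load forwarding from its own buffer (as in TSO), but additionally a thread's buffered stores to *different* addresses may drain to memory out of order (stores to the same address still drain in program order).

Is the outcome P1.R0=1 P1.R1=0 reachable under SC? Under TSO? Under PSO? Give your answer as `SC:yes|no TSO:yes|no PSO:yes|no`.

outcome vector order: (P1.R0,P1.R1)
under SC → 0/0 0/1 1/1
under TSO → 0/0 0/1 1/1
under PSO → 0/0 0/1 1/0 1/1
target 1/0 ∈ {PSO}

SC:no TSO:no PSO:yes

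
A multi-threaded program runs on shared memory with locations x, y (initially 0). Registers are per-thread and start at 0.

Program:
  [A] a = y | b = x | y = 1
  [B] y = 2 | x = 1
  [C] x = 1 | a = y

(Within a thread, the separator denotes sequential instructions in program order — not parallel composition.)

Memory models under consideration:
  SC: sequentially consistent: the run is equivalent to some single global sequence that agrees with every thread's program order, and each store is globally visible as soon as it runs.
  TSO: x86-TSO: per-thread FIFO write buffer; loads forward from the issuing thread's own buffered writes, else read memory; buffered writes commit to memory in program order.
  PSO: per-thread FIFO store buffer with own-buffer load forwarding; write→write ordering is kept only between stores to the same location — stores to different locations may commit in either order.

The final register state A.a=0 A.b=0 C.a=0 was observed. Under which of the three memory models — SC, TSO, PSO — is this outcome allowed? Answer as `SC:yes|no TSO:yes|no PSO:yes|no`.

SC:yes TSO:yes PSO:yes

outcome vector order: (A.a,A.b,C.a)
SC (11): <0 0 0> <0 0 1> <0 0 2> <0 1 0> <0 1 1> <0 1 2> <2 0 1> <2 0 2> <2 1 0> <2 1 1> <2 1 2>
TSO (12): <0 0 0> <0 0 1> <0 0 2> <0 1 0> <0 1 1> <0 1 2> <2 0 0> <2 0 1> <2 0 2> <2 1 0> <2 1 1> <2 1 2>
PSO (12): <0 0 0> <0 0 1> <0 0 2> <0 1 0> <0 1 1> <0 1 2> <2 0 0> <2 0 1> <2 0 2> <2 1 0> <2 1 1> <2 1 2>
target <0 0 0> ∈ {SC,TSO,PSO}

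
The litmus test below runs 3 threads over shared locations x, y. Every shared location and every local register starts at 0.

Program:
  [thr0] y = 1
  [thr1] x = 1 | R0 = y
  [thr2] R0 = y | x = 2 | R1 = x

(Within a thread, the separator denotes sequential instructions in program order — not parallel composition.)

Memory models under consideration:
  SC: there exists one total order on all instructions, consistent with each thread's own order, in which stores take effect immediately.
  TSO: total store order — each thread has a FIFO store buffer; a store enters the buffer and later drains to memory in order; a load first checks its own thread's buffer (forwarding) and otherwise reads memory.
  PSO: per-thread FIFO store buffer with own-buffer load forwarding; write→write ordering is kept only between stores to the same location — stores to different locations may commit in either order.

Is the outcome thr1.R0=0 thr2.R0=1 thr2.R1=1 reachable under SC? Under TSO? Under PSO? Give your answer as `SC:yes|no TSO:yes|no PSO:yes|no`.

outcome vector order: (thr1.R0,thr2.R0,thr2.R1)
SC (7): 0/0/1 0/0/2 0/1/2 1/0/1 1/0/2 1/1/1 1/1/2
TSO (8): 0/0/1 0/0/2 0/1/1 0/1/2 1/0/1 1/0/2 1/1/1 1/1/2
PSO (8): 0/0/1 0/0/2 0/1/1 0/1/2 1/0/1 1/0/2 1/1/1 1/1/2
target 0/1/1 ∈ {TSO,PSO}

SC:no TSO:yes PSO:yes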